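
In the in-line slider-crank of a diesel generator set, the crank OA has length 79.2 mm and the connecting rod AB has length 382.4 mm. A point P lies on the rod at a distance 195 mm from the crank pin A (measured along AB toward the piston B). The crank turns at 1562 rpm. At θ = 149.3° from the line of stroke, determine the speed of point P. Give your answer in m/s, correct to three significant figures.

8.12

ω = 163.6 rad/s.  Crank-pin speed |V_A| = rω = 12.955 m/s, perpendicular to OA.
Rod angle: sinφ = −(r/L) sinθ ⇒ φ = -6.070°; ω_rod = −rω cosθ/√(L²−r²sin²θ) = +29.294 rad/s.
V_P = V_A + ω_rod × AP, with AP = 0.195 m along the rod.
Components: V_Px = −rω sinθ − a·ω_rod·sinφ = -6.01 m/s;  V_Py = rω cosθ + a·ω_rod·cosφ = -5.459 m/s.
|V_P| = √(V_Px² + V_Py²) = 8.1192 m/s.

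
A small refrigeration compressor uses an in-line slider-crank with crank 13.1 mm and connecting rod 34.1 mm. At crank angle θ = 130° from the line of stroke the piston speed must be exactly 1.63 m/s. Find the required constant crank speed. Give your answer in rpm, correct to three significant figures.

2090

For an in-line slider-crank, |v_piston| = rω|sinθ|·[1 + r cosθ/√(L² − r² sin²θ)].
With r = 0.0131 m, L = 0.0341 m, θ = 130°: the bracketed kinematic factor |dx/dθ| = 0.0074423 m.
ω = v/|dx/dθ| = 1.63/0.0074423 = 219.02 rad/s.
N = 60ω/(2π) = 2091.5 rpm.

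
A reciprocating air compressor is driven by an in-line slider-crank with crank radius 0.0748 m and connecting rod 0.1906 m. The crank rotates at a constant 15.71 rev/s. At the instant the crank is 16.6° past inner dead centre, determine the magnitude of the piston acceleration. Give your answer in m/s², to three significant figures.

943

ω = 2π·15.7 = 98.71 rad/s
x(θ) = r cosθ + √(L² − r² sin²θ); with ω constant, a = ω²·d²x/dθ².
d²x/dθ² = −r cosθ − r²(cos2θ)/√u − r⁴ sin²2θ/(4u^{3/2}),  u = L² − r² sin²θ = 0.0358717 m².
Substituting r = 0.0748 m, L = 0.1906 m, θ = 16.6°: d²x/dθ² = -0.096747 m.
a = ω²·d²x/dθ² = (98.71)²·(-0.096747) = -942.65 m/s²;  |a| = 942.65 m/s².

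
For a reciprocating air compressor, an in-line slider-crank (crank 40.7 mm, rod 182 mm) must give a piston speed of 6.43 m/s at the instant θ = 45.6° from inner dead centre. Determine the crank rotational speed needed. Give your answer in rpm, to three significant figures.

For an in-line slider-crank, |v_piston| = rω|sinθ|·[1 + r cosθ/√(L² − r² sin²θ)].
With r = 0.0407 m, L = 0.182 m, θ = 45.6°: the bracketed kinematic factor |dx/dθ| = 0.033688 m.
ω = v/|dx/dθ| = 6.43/0.033688 = 190.87 rad/s.
N = 60ω/(2π) = 1822.7 rpm.

1820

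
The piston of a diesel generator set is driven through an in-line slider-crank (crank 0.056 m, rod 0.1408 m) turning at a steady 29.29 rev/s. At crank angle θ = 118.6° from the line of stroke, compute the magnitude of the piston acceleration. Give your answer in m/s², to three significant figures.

ω = 2π·29.3 = 184 rad/s
x(θ) = r cosθ + √(L² − r² sin²θ); with ω constant, a = ω²·d²x/dθ².
d²x/dθ² = −r cosθ − r²(cos2θ)/√u − r⁴ sin²2θ/(4u^{3/2}),  u = L² − r² sin²θ = 0.0174072 m².
Substituting r = 0.056 m, L = 0.1408 m, θ = 118.6°: d²x/dθ² = +0.038926 m.
a = ω²·d²x/dθ² = (184)²·(+0.038926) = +1318.4 m/s²;  |a| = 1318.4 m/s².

1320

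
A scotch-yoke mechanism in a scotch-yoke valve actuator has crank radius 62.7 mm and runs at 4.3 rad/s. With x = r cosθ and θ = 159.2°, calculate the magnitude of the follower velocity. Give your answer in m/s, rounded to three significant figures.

ω = 4.3 rad/s
x = r cosθ ⇒ ẋ = −rω sinθ.
|v| = rω|sinθ| = 0.0627·4.3·|sin 159.2°| = 0.09574 m/s.

0.0957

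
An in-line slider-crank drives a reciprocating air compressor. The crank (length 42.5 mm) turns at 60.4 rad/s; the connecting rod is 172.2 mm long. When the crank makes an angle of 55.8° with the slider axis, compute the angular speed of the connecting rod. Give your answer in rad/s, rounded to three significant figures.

ω = 60.4 rad/s
The rod makes angle φ with the slider axis where L sinφ = r sinθ; differentiating, L cosφ·φ̇ = r ω cosθ.
L cosφ = √(L² − r² sin²θ) = 0.16857 m.
|ω_rod| = r ω |cosθ| / √(L² − r² sin²θ) = 0.0425·60.4·0.56208/0.16857 = 8.5592 rad/s.

8.56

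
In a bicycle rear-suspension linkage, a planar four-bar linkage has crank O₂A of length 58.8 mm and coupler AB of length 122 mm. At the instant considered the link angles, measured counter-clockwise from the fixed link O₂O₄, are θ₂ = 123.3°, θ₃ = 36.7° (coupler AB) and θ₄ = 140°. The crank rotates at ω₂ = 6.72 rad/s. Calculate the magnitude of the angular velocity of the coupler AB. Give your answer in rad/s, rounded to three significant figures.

0.956

ω₂ = 6.72 rad/s
Differentiating the loop-closure r₂e^{iθ₂}+r₃e^{iθ₃}=r₁+r₄e^{iθ₄} gives r₂ω₂e^{iθ₂}+r₃ω₃e^{iθ₃}=r₄ω₄e^{iθ₄}.
Eliminating the other unknown: ω₃ = r₂ω₂ sin(θ₄−θ₂) / [r₃ sin(θ₃−θ₄)].
Numerator sine = +0.28736; denominator sine = -0.97318.
Result = 0.0588·6.72·(+0.28736) / (0.122·(-0.97318)) = -0.95636 rad/s; magnitude 0.95636 rad/s.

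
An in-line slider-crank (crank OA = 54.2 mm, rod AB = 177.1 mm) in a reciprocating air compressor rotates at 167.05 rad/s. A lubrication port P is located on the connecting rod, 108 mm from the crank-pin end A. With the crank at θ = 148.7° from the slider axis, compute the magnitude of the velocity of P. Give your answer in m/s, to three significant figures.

ω = 167.1 rad/s.  Crank-pin speed |V_A| = rω = 9.0541 m/s, perpendicular to OA.
Rod angle: sinφ = −(r/L) sinθ ⇒ φ = -9.149°; ω_rod = −rω cosθ/√(L²−r²sin²θ) = +44.246 rad/s.
V_P = V_A + ω_rod × AP, with AP = 0.108 m along the rod.
Components: V_Px = −rω sinθ − a·ω_rod·sinφ = -3.944 m/s;  V_Py = rω cosθ + a·ω_rod·cosφ = -3.0185 m/s.
|V_P| = √(V_Px² + V_Py²) = 4.9666 m/s.

4.97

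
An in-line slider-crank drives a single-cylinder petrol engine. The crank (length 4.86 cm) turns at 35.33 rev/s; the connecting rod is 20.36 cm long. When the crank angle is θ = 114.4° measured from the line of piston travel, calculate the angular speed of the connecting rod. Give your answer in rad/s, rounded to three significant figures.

22.4

ω = 222 rad/s (converted from 35.33 rev/s).
The rod makes angle φ with the slider axis where L sinφ = r sinθ; differentiating, L cosφ·φ̇ = r ω cosθ.
L cosφ = √(L² − r² sin²θ) = 0.19873 m.
|ω_rod| = r ω |cosθ| / √(L² − r² sin²θ) = 0.0486·222·0.41310/0.19873 = 22.426 rad/s.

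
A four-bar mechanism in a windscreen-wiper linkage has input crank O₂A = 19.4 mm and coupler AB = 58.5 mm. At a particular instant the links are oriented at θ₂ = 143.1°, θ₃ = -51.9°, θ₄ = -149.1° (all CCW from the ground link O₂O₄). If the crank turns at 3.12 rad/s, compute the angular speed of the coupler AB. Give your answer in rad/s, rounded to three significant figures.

0.966

ω₂ = 3.12 rad/s
Differentiating the loop-closure r₂e^{iθ₂}+r₃e^{iθ₃}=r₁+r₄e^{iθ₄} gives r₂ω₂e^{iθ₂}+r₃ω₃e^{iθ₃}=r₄ω₄e^{iθ₄}.
Eliminating the other unknown: ω₃ = r₂ω₂ sin(θ₄−θ₂) / [r₃ sin(θ₃−θ₄)].
Numerator sine = +0.92587; denominator sine = +0.99211.
Result = 0.0194·3.12·(+0.92587) / (0.0585·(+0.99211)) = +0.96558 rad/s; magnitude 0.96558 rad/s.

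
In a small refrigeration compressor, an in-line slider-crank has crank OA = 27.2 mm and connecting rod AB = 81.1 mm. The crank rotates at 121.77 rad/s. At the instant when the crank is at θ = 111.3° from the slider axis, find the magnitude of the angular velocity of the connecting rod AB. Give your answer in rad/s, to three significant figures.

15.6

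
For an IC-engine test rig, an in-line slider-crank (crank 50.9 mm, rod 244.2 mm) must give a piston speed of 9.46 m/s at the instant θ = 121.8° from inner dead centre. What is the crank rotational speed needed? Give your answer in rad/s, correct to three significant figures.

246

For an in-line slider-crank, |v_piston| = rω|sinθ|·[1 + r cosθ/√(L² − r² sin²θ)].
With r = 0.0509 m, L = 0.2442 m, θ = 121.8°: the bracketed kinematic factor |dx/dθ| = 0.038432 m.
ω = v/|dx/dθ| = 9.46/0.038432 = 246.15 rad/s.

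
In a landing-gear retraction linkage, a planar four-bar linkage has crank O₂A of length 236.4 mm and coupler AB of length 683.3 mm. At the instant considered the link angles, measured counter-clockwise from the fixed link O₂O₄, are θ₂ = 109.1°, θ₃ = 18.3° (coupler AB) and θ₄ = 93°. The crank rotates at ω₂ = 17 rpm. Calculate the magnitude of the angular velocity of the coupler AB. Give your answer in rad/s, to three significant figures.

0.177

ω₂ = 1.78 rad/s (from 17 rpm).
Differentiating the loop-closure r₂e^{iθ₂}+r₃e^{iθ₃}=r₁+r₄e^{iθ₄} gives r₂ω₂e^{iθ₂}+r₃ω₃e^{iθ₃}=r₄ω₄e^{iθ₄}.
Eliminating the other unknown: ω₃ = r₂ω₂ sin(θ₄−θ₂) / [r₃ sin(θ₃−θ₄)].
Numerator sine = -0.27731; denominator sine = -0.96456.
Result = 0.2364·1.78·(-0.27731) / (0.6833·(-0.96456)) = +0.17708 rad/s; magnitude 0.17708 rad/s.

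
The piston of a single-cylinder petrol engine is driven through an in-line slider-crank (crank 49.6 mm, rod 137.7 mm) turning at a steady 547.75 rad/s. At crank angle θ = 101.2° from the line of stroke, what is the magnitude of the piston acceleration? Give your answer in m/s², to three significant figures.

8160

ω = 547.8 rad/s
x(θ) = r cosθ + √(L² − r² sin²θ); with ω constant, a = ω²·d²x/dθ².
d²x/dθ² = −r cosθ − r²(cos2θ)/√u − r⁴ sin²2θ/(4u^{3/2}),  u = L² − r² sin²θ = 0.0165939 m².
Substituting r = 0.0496 m, L = 0.1377 m, θ = 101.2°: d²x/dθ² = +0.027188 m.
a = ω²·d²x/dθ² = (547.8)²·(+0.027188) = +8157.3 m/s²;  |a| = 8157.3 m/s².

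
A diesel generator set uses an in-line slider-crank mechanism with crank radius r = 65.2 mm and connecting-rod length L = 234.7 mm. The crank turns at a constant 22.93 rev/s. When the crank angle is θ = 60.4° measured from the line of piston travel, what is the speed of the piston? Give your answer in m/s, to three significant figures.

ω = 2π·22.9 = 144.1 rad/s
For an in-line slider-crank, x = r cosθ + √(L² − r² sin²θ), so v = −rω sinθ·[1 + r cosθ/√(L² − r² sin²θ)].
With r = 0.0652 m, L = 0.2347 m, θ = 60.4°: √(L² − r² sin²θ) = 0.22775 m.
v = −0.0652·144.1·0.86949·[1 + 0.0652·0.49394/0.22775] = -9.3226 m/s.
|v| = 9.3226 m/s.

9.32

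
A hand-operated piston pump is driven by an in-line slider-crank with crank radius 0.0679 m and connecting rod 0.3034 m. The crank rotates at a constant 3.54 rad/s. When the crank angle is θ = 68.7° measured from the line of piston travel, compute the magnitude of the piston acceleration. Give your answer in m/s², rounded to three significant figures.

0.167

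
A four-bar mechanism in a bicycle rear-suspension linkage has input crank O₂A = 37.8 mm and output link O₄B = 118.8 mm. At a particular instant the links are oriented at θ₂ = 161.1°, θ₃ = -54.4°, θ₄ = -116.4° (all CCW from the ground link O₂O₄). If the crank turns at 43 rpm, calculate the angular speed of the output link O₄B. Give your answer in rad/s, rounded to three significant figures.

ω₂ = 4.503 rad/s (from 43 rpm).
Differentiating the loop-closure r₂e^{iθ₂}+r₃e^{iθ₃}=r₁+r₄e^{iθ₄} gives r₂ω₂e^{iθ₂}+r₃ω₃e^{iθ₃}=r₄ω₄e^{iθ₄}.
Eliminating the other unknown: ω₄ = r₂ω₂ sin(θ₂−θ₃) / [r₄ sin(θ₄−θ₃)].
Numerator sine = -0.58070; denominator sine = -0.88295.
Result = 0.0378·4.503·(-0.58070) / (0.1188·(-0.88295)) = +0.94231 rad/s; magnitude 0.94231 rad/s.

0.942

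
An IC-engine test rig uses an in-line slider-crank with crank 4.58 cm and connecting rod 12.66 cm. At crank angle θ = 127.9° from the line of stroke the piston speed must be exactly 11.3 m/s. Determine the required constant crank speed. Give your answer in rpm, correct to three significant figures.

For an in-line slider-crank, |v_piston| = rω|sinθ|·[1 + r cosθ/√(L² − r² sin²θ)].
With r = 0.0458 m, L = 0.1266 m, θ = 127.9°: the bracketed kinematic factor |dx/dθ| = 0.02776 m.
ω = v/|dx/dθ| = 11.3/0.02776 = 407.06 rad/s.
N = 60ω/(2π) = 3887.1 rpm.

3890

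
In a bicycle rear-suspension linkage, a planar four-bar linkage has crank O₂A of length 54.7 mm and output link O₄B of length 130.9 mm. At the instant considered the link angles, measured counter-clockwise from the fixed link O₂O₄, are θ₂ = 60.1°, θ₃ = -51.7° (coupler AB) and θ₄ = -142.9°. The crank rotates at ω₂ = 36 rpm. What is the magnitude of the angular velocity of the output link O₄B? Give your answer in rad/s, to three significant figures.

1.46

ω₂ = 3.77 rad/s (from 36 rpm).
Differentiating the loop-closure r₂e^{iθ₂}+r₃e^{iθ₃}=r₁+r₄e^{iθ₄} gives r₂ω₂e^{iθ₂}+r₃ω₃e^{iθ₃}=r₄ω₄e^{iθ₄}.
Eliminating the other unknown: ω₄ = r₂ω₂ sin(θ₂−θ₃) / [r₄ sin(θ₄−θ₃)].
Numerator sine = +0.92849; denominator sine = -0.99978.
Result = 0.0547·3.77·(+0.92849) / (0.1309·(-0.99978)) = -1.463 rad/s; magnitude 1.463 rad/s.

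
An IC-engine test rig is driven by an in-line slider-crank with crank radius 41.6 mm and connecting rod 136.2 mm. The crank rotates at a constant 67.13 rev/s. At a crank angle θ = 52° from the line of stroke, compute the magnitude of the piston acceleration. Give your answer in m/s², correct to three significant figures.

4050

ω = 2π·67.1 = 421.8 rad/s
x(θ) = r cosθ + √(L² − r² sin²θ); with ω constant, a = ω²·d²x/dθ².
d²x/dθ² = −r cosθ − r²(cos2θ)/√u − r⁴ sin²2θ/(4u^{3/2}),  u = L² − r² sin²θ = 0.0174758 m².
Substituting r = 0.0416 m, L = 0.1362 m, θ = 52°: d²x/dθ² = -0.02275 m.
a = ω²·d²x/dθ² = (421.8)²·(-0.02275) = -4047.3 m/s²;  |a| = 4047.3 m/s².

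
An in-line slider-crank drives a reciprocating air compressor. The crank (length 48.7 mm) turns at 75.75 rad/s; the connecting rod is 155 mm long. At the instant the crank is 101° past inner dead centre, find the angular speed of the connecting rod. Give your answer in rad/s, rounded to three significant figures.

4.77

ω = 75.75 rad/s
The rod makes angle φ with the slider axis where L sinφ = r sinθ; differentiating, L cosφ·φ̇ = r ω cosθ.
L cosφ = √(L² − r² sin²θ) = 0.14744 m.
|ω_rod| = r ω |cosθ| / √(L² − r² sin²θ) = 0.0487·75.75·0.19081/0.14744 = 4.774 rad/s.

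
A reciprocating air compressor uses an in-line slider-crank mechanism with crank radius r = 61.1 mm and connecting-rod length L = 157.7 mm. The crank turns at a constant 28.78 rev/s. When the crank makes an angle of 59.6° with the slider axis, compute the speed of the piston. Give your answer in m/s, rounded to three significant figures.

11.5

ω = 2π·28.8 = 180.8 rad/s
For an in-line slider-crank, x = r cosθ + √(L² − r² sin²θ), so v = −rω sinθ·[1 + r cosθ/√(L² − r² sin²θ)].
With r = 0.0611 m, L = 0.1577 m, θ = 59.6°: √(L² − r² sin²θ) = 0.14863 m.
v = −0.0611·180.8·0.86251·[1 + 0.0611·0.50603/0.14863] = -11.512 m/s.
|v| = 11.512 m/s.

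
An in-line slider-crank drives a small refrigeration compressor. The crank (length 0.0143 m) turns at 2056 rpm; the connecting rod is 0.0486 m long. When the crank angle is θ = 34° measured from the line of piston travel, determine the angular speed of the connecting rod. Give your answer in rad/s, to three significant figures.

53.2

ω = 215.3 rad/s (converted from 2056 rpm).
The rod makes angle φ with the slider axis where L sinφ = r sinθ; differentiating, L cosφ·φ̇ = r ω cosθ.
L cosφ = √(L² − r² sin²θ) = 0.047938 m.
|ω_rod| = r ω |cosθ| / √(L² − r² sin²θ) = 0.0143·215.3·0.82904/0.047938 = 53.246 rad/s.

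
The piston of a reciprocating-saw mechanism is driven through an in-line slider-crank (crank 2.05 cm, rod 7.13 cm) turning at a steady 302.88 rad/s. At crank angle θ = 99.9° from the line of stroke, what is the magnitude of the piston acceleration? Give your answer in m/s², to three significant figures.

852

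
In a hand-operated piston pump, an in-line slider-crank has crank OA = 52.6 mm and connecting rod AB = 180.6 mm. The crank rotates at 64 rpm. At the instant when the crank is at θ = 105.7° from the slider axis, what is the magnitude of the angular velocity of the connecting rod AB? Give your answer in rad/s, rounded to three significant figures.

0.550

ω = 6.702 rad/s (converted from 64 rpm).
The rod makes angle φ with the slider axis where L sinφ = r sinθ; differentiating, L cosφ·φ̇ = r ω cosθ.
L cosφ = √(L² − r² sin²θ) = 0.17336 m.
|ω_rod| = r ω |cosθ| / √(L² − r² sin²θ) = 0.0526·6.702·0.27060/0.17336 = 0.55028 rad/s.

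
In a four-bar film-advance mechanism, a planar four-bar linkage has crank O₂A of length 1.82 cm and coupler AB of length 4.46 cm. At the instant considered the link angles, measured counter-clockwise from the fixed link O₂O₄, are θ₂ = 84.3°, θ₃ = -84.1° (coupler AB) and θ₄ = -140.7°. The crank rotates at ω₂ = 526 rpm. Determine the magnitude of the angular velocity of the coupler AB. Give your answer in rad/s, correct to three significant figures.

19.0

ω₂ = 55.08 rad/s (from 526 rpm).
Differentiating the loop-closure r₂e^{iθ₂}+r₃e^{iθ₃}=r₁+r₄e^{iθ₄} gives r₂ω₂e^{iθ₂}+r₃ω₃e^{iθ₃}=r₄ω₄e^{iθ₄}.
Eliminating the other unknown: ω₃ = r₂ω₂ sin(θ₄−θ₂) / [r₃ sin(θ₃−θ₄)].
Numerator sine = +0.70711; denominator sine = +0.83485.
Result = 0.0182·55.08·(+0.70711) / (0.0446·(+0.83485)) = +19.038 rad/s; magnitude 19.038 rad/s.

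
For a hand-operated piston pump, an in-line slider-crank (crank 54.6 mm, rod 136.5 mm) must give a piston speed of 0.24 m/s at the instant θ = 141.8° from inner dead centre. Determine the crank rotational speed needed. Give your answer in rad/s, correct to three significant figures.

10.5

For an in-line slider-crank, |v_piston| = rω|sinθ|·[1 + r cosθ/√(L² − r² sin²θ)].
With r = 0.0546 m, L = 0.1365 m, θ = 141.8°: the bracketed kinematic factor |dx/dθ| = 0.022811 m.
ω = v/|dx/dθ| = 0.24/0.022811 = 10.521 rad/s.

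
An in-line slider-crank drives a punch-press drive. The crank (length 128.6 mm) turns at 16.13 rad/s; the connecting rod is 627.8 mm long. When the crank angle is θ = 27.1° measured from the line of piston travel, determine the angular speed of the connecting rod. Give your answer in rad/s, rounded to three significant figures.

ω = 16.13 rad/s
The rod makes angle φ with the slider axis where L sinφ = r sinθ; differentiating, L cosφ·φ̇ = r ω cosθ.
L cosφ = √(L² − r² sin²θ) = 0.62506 m.
|ω_rod| = r ω |cosθ| / √(L² − r² sin²θ) = 0.1286·16.13·0.89021/0.62506 = 2.9542 rad/s.

2.95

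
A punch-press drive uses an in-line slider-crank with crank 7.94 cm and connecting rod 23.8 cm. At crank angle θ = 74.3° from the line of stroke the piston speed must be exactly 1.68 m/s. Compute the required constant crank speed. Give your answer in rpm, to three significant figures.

192

For an in-line slider-crank, |v_piston| = rω|sinθ|·[1 + r cosθ/√(L² − r² sin²θ)].
With r = 0.0794 m, L = 0.238 m, θ = 74.3°: the bracketed kinematic factor |dx/dθ| = 0.083724 m.
ω = v/|dx/dθ| = 1.68/0.083724 = 20.066 rad/s.
N = 60ω/(2π) = 191.61 rpm.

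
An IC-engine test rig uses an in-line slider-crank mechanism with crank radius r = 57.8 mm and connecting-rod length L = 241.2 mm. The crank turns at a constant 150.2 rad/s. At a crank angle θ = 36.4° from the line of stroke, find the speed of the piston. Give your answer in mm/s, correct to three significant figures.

ω = 150.2 rad/s
For an in-line slider-crank, x = r cosθ + √(L² − r² sin²θ), so v = −rω sinθ·[1 + r cosθ/√(L² − r² sin²θ)].
With r = 0.0578 m, L = 0.2412 m, θ = 36.4°: √(L² − r² sin²θ) = 0.23875 m.
v = −0.0578·150.2·0.59342·[1 + 0.0578·0.80489/0.23875] = -6.1557 m/s.
|v| = 6.1557 m/s = 6155.7 mm/s.

6160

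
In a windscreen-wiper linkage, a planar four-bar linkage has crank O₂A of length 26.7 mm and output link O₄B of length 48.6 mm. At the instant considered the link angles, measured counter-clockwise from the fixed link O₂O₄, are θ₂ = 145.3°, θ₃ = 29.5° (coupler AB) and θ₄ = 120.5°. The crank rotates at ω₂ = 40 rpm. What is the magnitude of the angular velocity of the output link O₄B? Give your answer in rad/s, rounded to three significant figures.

2.07

ω₂ = 4.189 rad/s (from 40 rpm).
Differentiating the loop-closure r₂e^{iθ₂}+r₃e^{iθ₃}=r₁+r₄e^{iθ₄} gives r₂ω₂e^{iθ₂}+r₃ω₃e^{iθ₃}=r₄ω₄e^{iθ₄}.
Eliminating the other unknown: ω₄ = r₂ω₂ sin(θ₂−θ₃) / [r₄ sin(θ₄−θ₃)].
Numerator sine = +0.90032; denominator sine = +0.99985.
Result = 0.0267·4.189·(+0.90032) / (0.0486·(+0.99985)) = +2.0722 rad/s; magnitude 2.0722 rad/s.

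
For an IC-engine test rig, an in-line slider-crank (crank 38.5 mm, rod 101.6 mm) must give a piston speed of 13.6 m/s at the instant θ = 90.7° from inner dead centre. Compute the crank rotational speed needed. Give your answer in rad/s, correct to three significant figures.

For an in-line slider-crank, |v_piston| = rω|sinθ|·[1 + r cosθ/√(L² − r² sin²θ)].
With r = 0.0385 m, L = 0.1016 m, θ = 90.7°: the bracketed kinematic factor |dx/dθ| = 0.038305 m.
ω = v/|dx/dθ| = 13.6/0.038305 = 355.05 rad/s.

355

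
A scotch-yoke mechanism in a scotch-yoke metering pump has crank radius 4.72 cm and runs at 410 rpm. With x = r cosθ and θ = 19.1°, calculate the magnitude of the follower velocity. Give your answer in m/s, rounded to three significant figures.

0.663

ω = 42.94 rad/s (from 410 rpm).
x = r cosθ ⇒ ẋ = −rω sinθ.
|v| = rω|sinθ| = 0.0472·42.94·|sin 19.1°| = 0.66312 m/s.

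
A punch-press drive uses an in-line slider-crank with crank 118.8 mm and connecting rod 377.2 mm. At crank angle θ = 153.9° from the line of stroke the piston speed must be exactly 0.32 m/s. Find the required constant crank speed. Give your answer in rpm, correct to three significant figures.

For an in-line slider-crank, |v_piston| = rω|sinθ|·[1 + r cosθ/√(L² − r² sin²θ)].
With r = 0.1188 m, L = 0.3772 m, θ = 153.9°: the bracketed kinematic factor |dx/dθ| = 0.037338 m.
ω = v/|dx/dθ| = 0.32/0.037338 = 8.5703 rad/s.
N = 60ω/(2π) = 81.84 rpm.

81.8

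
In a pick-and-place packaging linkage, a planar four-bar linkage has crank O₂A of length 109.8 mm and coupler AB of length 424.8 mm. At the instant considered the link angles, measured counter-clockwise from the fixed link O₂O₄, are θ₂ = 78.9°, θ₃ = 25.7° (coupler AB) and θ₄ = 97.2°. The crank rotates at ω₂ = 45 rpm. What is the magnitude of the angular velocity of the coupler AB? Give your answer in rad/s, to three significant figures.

0.403

ω₂ = 4.712 rad/s (from 45 rpm).
Differentiating the loop-closure r₂e^{iθ₂}+r₃e^{iθ₃}=r₁+r₄e^{iθ₄} gives r₂ω₂e^{iθ₂}+r₃ω₃e^{iθ₃}=r₄ω₄e^{iθ₄}.
Eliminating the other unknown: ω₃ = r₂ω₂ sin(θ₄−θ₂) / [r₃ sin(θ₃−θ₄)].
Numerator sine = +0.31399; denominator sine = -0.94832.
Result = 0.1098·4.712·(+0.31399) / (0.4248·(-0.94832)) = -0.40329 rad/s; magnitude 0.40329 rad/s.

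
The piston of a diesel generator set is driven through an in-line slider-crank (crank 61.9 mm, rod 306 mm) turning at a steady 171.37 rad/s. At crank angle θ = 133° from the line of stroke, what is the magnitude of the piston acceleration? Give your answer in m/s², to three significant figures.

ω = 171.4 rad/s
x(θ) = r cosθ + √(L² − r² sin²θ); with ω constant, a = ω²·d²x/dθ².
d²x/dθ² = −r cosθ − r²(cos2θ)/√u − r⁴ sin²2θ/(4u^{3/2}),  u = L² − r² sin²θ = 0.0915866 m².
Substituting r = 0.0619 m, L = 0.306 m, θ = 133°: d²x/dθ² = +0.042967 m.
a = ω²·d²x/dθ² = (171.4)²·(+0.042967) = +1261.8 m/s²;  |a| = 1261.8 m/s².

1260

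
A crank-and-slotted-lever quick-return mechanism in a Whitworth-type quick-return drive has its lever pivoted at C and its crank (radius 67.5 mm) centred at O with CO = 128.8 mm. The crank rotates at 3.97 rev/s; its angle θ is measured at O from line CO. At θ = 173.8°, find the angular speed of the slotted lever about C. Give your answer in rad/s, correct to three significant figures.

26.4

ω = 24.94 rad/s (from 3.97 rev/s).
Crank pin A relative to C: A = (d + r cosθ, r sinθ); lever angle φ = atan2(r sinθ, d + r cosθ).
Differentiating tanφ: φ̇ = rω(d cosθ + r)/(d² + r² + 2dr cosθ).
d² + r² + 2dr cosθ = |CA|² = 0.00385939 m²;  d cosθ + r = -0.060547 m.
|ω_lever| = |0.0675·24.94·-0.060547| / 0.00385939 = 26.415 rad/s.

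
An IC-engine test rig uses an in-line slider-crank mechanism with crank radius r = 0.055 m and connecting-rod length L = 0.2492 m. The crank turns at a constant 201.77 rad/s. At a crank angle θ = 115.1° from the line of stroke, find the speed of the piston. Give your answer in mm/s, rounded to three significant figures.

9090

ω = 201.8 rad/s
For an in-line slider-crank, x = r cosθ + √(L² − r² sin²θ), so v = −rω sinθ·[1 + r cosθ/√(L² − r² sin²θ)].
With r = 0.055 m, L = 0.2492 m, θ = 115.1°: √(L² − r² sin²θ) = 0.24417 m.
v = −0.055·201.8·0.90557·[1 + 0.055·-0.42420/0.24417] = -9.0892 m/s.
|v| = 9.0892 m/s = 9089.2 mm/s.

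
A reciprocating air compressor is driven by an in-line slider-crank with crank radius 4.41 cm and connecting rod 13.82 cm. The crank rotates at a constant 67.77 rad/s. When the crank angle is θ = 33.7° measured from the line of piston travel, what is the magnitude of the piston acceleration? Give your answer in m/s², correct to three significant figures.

195

ω = 67.77 rad/s
x(θ) = r cosθ + √(L² − r² sin²θ); with ω constant, a = ω²·d²x/dθ².
d²x/dθ² = −r cosθ − r²(cos2θ)/√u − r⁴ sin²2θ/(4u^{3/2}),  u = L² − r² sin²θ = 0.0185005 m².
Substituting r = 0.0441 m, L = 0.1382 m, θ = 33.7°: d²x/dθ² = -0.042504 m.
a = ω²·d²x/dθ² = (67.77)²·(-0.042504) = -195.21 m/s²;  |a| = 195.21 m/s².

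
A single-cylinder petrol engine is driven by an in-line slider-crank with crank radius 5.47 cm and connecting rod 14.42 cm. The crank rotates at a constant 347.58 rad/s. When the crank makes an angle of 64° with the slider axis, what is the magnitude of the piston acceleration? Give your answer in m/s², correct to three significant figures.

ω = 347.6 rad/s
x(θ) = r cosθ + √(L² − r² sin²θ); with ω constant, a = ω²·d²x/dθ².
d²x/dθ² = −r cosθ − r²(cos2θ)/√u − r⁴ sin²2θ/(4u^{3/2}),  u = L² − r² sin²θ = 0.0183765 m².
Substituting r = 0.0547 m, L = 0.1442 m, θ = 64°: d²x/dθ² = -0.010948 m.
a = ω²·d²x/dθ² = (347.6)²·(-0.010948) = -1322.6 m/s²;  |a| = 1322.6 m/s².

1320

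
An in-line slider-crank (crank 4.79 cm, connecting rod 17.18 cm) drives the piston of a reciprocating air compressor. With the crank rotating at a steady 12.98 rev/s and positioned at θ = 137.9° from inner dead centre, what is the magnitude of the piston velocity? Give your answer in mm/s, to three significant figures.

ω = 2π·13 = 81.56 rad/s
For an in-line slider-crank, x = r cosθ + √(L² − r² sin²θ), so v = −rω sinθ·[1 + r cosθ/√(L² − r² sin²θ)].
With r = 0.0479 m, L = 0.1718 m, θ = 137.9°: √(L² − r² sin²θ) = 0.16877 m.
v = −0.0479·81.56·0.67043·[1 + 0.0479·-0.74198/0.16877] = -2.0675 m/s.
|v| = 2.0675 m/s = 2067.5 mm/s.

2070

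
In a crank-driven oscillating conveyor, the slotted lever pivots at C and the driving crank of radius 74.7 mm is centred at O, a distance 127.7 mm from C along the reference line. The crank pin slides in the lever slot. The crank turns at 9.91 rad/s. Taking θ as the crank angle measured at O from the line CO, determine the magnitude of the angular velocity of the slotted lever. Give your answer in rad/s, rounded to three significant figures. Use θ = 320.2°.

ω = 9.91 rad/s
Crank pin A relative to C: A = (d + r cosθ, r sinθ); lever angle φ = atan2(r sinθ, d + r cosθ).
Differentiating tanφ: φ̇ = rω(d cosθ + r)/(d² + r² + 2dr cosθ).
d² + r² + 2dr cosθ = |CA|² = 0.036545 m²;  d cosθ + r = +0.17281 m.
|ω_lever| = |0.0747·9.91·+0.17281| / 0.036545 = 3.5005 rad/s.

3.50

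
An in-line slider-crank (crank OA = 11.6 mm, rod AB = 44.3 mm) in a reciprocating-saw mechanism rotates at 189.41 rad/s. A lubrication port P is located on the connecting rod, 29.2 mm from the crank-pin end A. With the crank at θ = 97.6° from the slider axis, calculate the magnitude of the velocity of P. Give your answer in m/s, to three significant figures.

ω = 189.4 rad/s.  Crank-pin speed |V_A| = rω = 2.1972 m/s, perpendicular to OA.
Rod angle: sinφ = −(r/L) sinθ ⇒ φ = -15.043°; ω_rod = −rω cosθ/√(L²−r²sin²θ) = +6.7923 rad/s.
V_P = V_A + ω_rod × AP, with AP = 0.0292 m along the rod.
Components: V_Px = −rω sinθ − a·ω_rod·sinφ = -2.1264 m/s;  V_Py = rω cosθ + a·ω_rod·cosφ = -0.099049 m/s.
|V_P| = √(V_Px² + V_Py²) = 2.1287 m/s.

2.13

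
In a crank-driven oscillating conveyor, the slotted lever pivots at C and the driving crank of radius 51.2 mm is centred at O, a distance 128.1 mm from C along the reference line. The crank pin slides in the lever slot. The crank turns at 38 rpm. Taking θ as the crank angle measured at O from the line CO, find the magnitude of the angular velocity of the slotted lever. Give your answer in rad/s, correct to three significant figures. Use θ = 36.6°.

1.06

ω = 3.979 rad/s (from 38 rpm).
Crank pin A relative to C: A = (d + r cosθ, r sinθ); lever angle φ = atan2(r sinθ, d + r cosθ).
Differentiating tanφ: φ̇ = rω(d cosθ + r)/(d² + r² + 2dr cosθ).
d² + r² + 2dr cosθ = |CA|² = 0.029562 m²;  d cosθ + r = +0.15404 m.
|ω_lever| = |0.0512·3.979·+0.15404| / 0.029562 = 1.0617 rad/s.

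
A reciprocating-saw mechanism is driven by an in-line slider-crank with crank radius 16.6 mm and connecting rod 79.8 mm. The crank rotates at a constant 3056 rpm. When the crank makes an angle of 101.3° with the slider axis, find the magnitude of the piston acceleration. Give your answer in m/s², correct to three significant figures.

666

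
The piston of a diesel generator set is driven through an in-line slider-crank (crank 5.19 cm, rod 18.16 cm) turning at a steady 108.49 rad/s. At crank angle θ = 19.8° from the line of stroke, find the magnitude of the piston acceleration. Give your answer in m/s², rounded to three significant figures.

ω = 108.5 rad/s
x(θ) = r cosθ + √(L² − r² sin²θ); with ω constant, a = ω²·d²x/dθ².
d²x/dθ² = −r cosθ − r²(cos2θ)/√u − r⁴ sin²2θ/(4u^{3/2}),  u = L² − r² sin²θ = 0.0326695 m².
Substituting r = 0.0519 m, L = 0.1816 m, θ = 19.8°: d²x/dθ² = -0.060439 m.
a = ω²·d²x/dθ² = (108.5)²·(-0.060439) = -711.37 m/s²;  |a| = 711.37 m/s².

711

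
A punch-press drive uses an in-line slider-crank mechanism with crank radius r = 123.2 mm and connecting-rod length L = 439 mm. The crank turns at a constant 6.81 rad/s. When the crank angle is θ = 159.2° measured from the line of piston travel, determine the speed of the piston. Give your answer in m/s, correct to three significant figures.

ω = 6.81 rad/s
For an in-line slider-crank, x = r cosθ + √(L² − r² sin²θ), so v = −rω sinθ·[1 + r cosθ/√(L² − r² sin²θ)].
With r = 0.1232 m, L = 0.439 m, θ = 159.2°: √(L² − r² sin²θ) = 0.43681 m.
v = −0.1232·6.81·0.35511·[1 + 0.1232·-0.93483/0.43681] = -0.21938 m/s.
|v| = 0.21938 m/s.

0.219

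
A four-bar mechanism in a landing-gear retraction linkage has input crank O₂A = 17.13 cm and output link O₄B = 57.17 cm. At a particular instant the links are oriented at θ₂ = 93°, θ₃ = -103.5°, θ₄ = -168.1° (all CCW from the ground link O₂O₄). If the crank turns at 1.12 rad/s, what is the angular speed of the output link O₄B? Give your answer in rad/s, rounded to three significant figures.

0.106

ω₂ = 1.12 rad/s
Differentiating the loop-closure r₂e^{iθ₂}+r₃e^{iθ₃}=r₁+r₄e^{iθ₄} gives r₂ω₂e^{iθ₂}+r₃ω₃e^{iθ₃}=r₄ω₄e^{iθ₄}.
Eliminating the other unknown: ω₄ = r₂ω₂ sin(θ₂−θ₃) / [r₄ sin(θ₄−θ₃)].
Numerator sine = -0.28402; denominator sine = -0.90334.
Result = 0.1713·1.12·(-0.28402) / (0.5717·(-0.90334)) = +0.10551 rad/s; magnitude 0.10551 rad/s.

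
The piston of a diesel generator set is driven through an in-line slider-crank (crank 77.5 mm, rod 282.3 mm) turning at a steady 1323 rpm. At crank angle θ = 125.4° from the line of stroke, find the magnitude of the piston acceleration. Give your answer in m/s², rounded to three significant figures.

992

ω = 2π·1323/60 = 138.5 rad/s
x(θ) = r cosθ + √(L² − r² sin²θ); with ω constant, a = ω²·d²x/dθ².
d²x/dθ² = −r cosθ − r²(cos2θ)/√u − r⁴ sin²2θ/(4u^{3/2}),  u = L² − r² sin²θ = 0.0757025 m².
Substituting r = 0.0775 m, L = 0.2823 m, θ = 125.4°: d²x/dθ² = +0.051687 m.
a = ω²·d²x/dθ² = (138.5)²·(+0.051687) = +992.11 m/s²;  |a| = 992.11 m/s².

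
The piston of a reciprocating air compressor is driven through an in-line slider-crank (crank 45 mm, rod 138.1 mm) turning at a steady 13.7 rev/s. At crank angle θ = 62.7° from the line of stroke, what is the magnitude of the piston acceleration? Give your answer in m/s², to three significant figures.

89.4

ω = 2π·13.7 = 86.08 rad/s
x(θ) = r cosθ + √(L² − r² sin²θ); with ω constant, a = ω²·d²x/dθ².
d²x/dθ² = −r cosθ − r²(cos2θ)/√u − r⁴ sin²2θ/(4u^{3/2}),  u = L² − r² sin²θ = 0.0174726 m².
Substituting r = 0.045 m, L = 0.1381 m, θ = 62.7°: d²x/dθ² = -0.01206 m.
a = ω²·d²x/dθ² = (86.08)²·(-0.01206) = -89.36 m/s²;  |a| = 89.36 m/s².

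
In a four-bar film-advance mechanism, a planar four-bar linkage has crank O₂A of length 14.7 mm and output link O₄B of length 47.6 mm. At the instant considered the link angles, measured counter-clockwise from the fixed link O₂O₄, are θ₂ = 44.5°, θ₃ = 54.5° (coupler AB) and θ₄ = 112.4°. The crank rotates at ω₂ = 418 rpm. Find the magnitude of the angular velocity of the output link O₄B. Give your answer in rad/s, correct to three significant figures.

2.77

ω₂ = 43.77 rad/s (from 418 rpm).
Differentiating the loop-closure r₂e^{iθ₂}+r₃e^{iθ₃}=r₁+r₄e^{iθ₄} gives r₂ω₂e^{iθ₂}+r₃ω₃e^{iθ₃}=r₄ω₄e^{iθ₄}.
Eliminating the other unknown: ω₄ = r₂ω₂ sin(θ₂−θ₃) / [r₄ sin(θ₄−θ₃)].
Numerator sine = -0.17365; denominator sine = +0.84712.
Result = 0.0147·43.77·(-0.17365) / (0.0476·(+0.84712)) = -2.771 rad/s; magnitude 2.771 rad/s.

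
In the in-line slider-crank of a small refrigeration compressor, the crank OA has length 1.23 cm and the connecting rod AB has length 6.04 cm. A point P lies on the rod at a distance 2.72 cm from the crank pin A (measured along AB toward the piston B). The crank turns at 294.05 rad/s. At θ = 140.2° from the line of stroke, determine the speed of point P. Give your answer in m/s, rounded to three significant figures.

2.64

ω = 294.1 rad/s.  Crank-pin speed |V_A| = rω = 3.6168 m/s, perpendicular to OA.
Rod angle: sinφ = −(r/L) sinθ ⇒ φ = -7.490°; ω_rod = −rω cosθ/√(L²−r²sin²θ) = +46.402 rad/s.
V_P = V_A + ω_rod × AP, with AP = 0.0272 m along the rod.
Components: V_Px = −rω sinθ − a·ω_rod·sinφ = -2.1506 m/s;  V_Py = rω cosθ + a·ω_rod·cosφ = -1.5274 m/s.
|V_P| = √(V_Px² + V_Py²) = 2.6378 m/s.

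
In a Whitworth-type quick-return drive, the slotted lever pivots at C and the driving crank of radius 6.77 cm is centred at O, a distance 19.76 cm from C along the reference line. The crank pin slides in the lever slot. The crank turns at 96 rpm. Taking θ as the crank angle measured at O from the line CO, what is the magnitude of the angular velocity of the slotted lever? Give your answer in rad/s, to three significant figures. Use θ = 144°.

ω = 10.05 rad/s (from 96 rpm).
Crank pin A relative to C: A = (d + r cosθ, r sinθ); lever angle φ = atan2(r sinθ, d + r cosθ).
Differentiating tanφ: φ̇ = rω(d cosθ + r)/(d² + r² + 2dr cosθ).
d² + r² + 2dr cosθ = |CA|² = 0.0219838 m²;  d cosθ + r = -0.092162 m.
|ω_lever| = |0.0677·10.05·-0.092162| / 0.0219838 = 2.8532 rad/s.

2.85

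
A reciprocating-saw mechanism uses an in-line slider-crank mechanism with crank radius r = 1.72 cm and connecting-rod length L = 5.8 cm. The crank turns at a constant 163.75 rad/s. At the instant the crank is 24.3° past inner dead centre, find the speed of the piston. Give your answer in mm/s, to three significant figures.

ω = 163.8 rad/s
For an in-line slider-crank, x = r cosθ + √(L² − r² sin²θ), so v = −rω sinθ·[1 + r cosθ/√(L² − r² sin²θ)].
With r = 0.0172 m, L = 0.058 m, θ = 24.3°: √(L² − r² sin²θ) = 0.057566 m.
v = −0.0172·163.8·0.41151·[1 + 0.0172·0.91140/0.057566] = -1.4746 m/s.
|v| = 1.4746 m/s = 1474.6 mm/s.

1470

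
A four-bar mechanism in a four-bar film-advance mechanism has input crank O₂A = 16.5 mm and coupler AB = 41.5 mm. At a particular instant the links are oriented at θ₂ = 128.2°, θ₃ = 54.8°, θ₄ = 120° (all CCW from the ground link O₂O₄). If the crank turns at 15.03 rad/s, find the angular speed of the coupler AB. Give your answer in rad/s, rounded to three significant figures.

ω₂ = 15.03 rad/s
Differentiating the loop-closure r₂e^{iθ₂}+r₃e^{iθ₃}=r₁+r₄e^{iθ₄} gives r₂ω₂e^{iθ₂}+r₃ω₃e^{iθ₃}=r₄ω₄e^{iθ₄}.
Eliminating the other unknown: ω₃ = r₂ω₂ sin(θ₄−θ₂) / [r₃ sin(θ₃−θ₄)].
Numerator sine = -0.14263; denominator sine = -0.90778.
Result = 0.0165·15.03·(-0.14263) / (0.0415·(-0.90778)) = +0.93891 rad/s; magnitude 0.93891 rad/s.

0.939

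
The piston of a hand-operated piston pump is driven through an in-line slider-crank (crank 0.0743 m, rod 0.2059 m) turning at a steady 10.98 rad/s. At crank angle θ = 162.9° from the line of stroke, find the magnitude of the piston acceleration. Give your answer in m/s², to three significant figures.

5.84

ω = 10.98 rad/s
x(θ) = r cosθ + √(L² − r² sin²θ); with ω constant, a = ω²·d²x/dθ².
d²x/dθ² = −r cosθ − r²(cos2θ)/√u − r⁴ sin²2θ/(4u^{3/2}),  u = L² − r² sin²θ = 0.0419175 m².
Substituting r = 0.0743 m, L = 0.2059 m, θ = 162.9°: d²x/dθ² = +0.048434 m.
a = ω²·d²x/dθ² = (10.98)²·(+0.048434) = +5.8392 m/s²;  |a| = 5.8392 m/s².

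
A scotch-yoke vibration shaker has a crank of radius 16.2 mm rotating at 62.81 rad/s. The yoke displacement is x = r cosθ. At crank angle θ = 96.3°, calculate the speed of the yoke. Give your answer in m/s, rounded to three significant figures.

ω = 62.81 rad/s
x = r cosθ ⇒ ẋ = −rω sinθ.
|v| = rω|sinθ| = 0.0162·62.81·|sin 96.3°| = 1.0114 m/s.

1.01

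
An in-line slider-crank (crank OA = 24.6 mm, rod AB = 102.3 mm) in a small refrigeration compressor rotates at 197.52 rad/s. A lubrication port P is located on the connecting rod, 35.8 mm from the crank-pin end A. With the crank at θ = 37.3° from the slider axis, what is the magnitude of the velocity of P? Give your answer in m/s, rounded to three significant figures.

4.02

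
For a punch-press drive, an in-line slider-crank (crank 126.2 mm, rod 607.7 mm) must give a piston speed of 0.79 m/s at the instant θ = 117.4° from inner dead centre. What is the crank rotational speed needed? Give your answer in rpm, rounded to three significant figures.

For an in-line slider-crank, |v_piston| = rω|sinθ|·[1 + r cosθ/√(L² − r² sin²θ)].
With r = 0.1262 m, L = 0.6077 m, θ = 117.4°: the bracketed kinematic factor |dx/dθ| = 0.10115 m.
ω = v/|dx/dθ| = 0.79/0.10115 = 7.8104 rad/s.
N = 60ω/(2π) = 74.583 rpm.

74.6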